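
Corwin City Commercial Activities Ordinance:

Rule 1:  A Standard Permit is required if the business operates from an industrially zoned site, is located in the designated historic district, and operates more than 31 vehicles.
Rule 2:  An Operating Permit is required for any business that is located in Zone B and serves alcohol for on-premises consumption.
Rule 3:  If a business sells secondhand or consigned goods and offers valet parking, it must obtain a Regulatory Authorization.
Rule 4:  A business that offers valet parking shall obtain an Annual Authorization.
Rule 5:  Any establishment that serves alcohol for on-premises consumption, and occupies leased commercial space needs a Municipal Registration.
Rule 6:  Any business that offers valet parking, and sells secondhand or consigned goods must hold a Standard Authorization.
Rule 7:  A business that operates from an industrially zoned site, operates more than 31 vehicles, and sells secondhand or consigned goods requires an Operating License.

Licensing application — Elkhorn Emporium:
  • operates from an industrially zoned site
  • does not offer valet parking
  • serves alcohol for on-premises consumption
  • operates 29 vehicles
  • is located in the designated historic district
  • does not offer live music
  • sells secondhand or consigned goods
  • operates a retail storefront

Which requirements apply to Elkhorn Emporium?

Rule 1: operates from an industrially zoned site; is located in the designated historic district; vehicles 29 ≤ 31 → Standard Permit not required.
Rule 2: is located in the designated historic district (not: is located in Zone B); serves alcohol for on-premises consumption → Operating Permit not required.
Rule 3: sells secondhand or consigned goods; does not offer valet parking → Regulatory Authorization not required.
Rule 4: does not offer valet parking → Annual Authorization not required.
Rule 5: serves alcohol for on-premises consumption; operates from an industrially zoned site (not: occupies leased commercial space) → Municipal Registration not required.
Rule 6: does not offer valet parking; sells secondhand or consigned goods → Standard Authorization not required.
Rule 7: operates from an industrially zoned site; vehicles 29 ≤ 31; sells secondhand or consigned goods → Operating License not required.

None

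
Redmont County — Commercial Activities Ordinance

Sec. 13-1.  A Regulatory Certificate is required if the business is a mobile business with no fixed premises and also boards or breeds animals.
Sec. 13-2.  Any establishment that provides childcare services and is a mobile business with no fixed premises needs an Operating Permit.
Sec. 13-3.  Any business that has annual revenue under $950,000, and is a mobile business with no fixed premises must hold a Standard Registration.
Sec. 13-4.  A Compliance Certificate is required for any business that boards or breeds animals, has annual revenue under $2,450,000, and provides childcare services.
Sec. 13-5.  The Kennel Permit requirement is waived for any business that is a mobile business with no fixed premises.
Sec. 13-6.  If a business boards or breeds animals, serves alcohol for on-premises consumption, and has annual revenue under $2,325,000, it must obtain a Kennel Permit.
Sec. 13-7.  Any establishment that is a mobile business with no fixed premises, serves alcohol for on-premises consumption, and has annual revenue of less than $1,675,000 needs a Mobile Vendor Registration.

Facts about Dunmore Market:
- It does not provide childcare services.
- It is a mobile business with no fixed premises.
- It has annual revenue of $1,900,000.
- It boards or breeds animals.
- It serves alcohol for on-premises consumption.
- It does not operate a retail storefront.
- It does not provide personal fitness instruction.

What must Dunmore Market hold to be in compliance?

Regulatory Certificate

Sec. 13-1. is a mobile business with no fixed premises; boards or breeds animals → Regulatory Certificate required.
Sec. 13-2. does not provide childcare services; is a mobile business with no fixed premises → Operating Permit not required.
Sec. 13-3. revenue $1,900,000 ≥ $950,000; is a mobile business with no fixed premises → Standard Registration not required.
Sec. 13-4. boards or breeds animals; revenue $1,900,000 < $2,450,000; does not provide childcare services → Compliance Certificate not required.
Sec. 13-5. is a mobile business with no fixed premises → exempt from Kennel Permit.
Sec. 13-6. boards or breeds animals; serves alcohol for on-premises consumption; revenue $1,900,000 < $2,325,000 → Kennel Permit required.
Sec. 13-7. is a mobile business with no fixed premises; serves alcohol for on-premises consumption; revenue $1,900,000 ≥ $1,675,000 → Mobile Vendor Registration not required.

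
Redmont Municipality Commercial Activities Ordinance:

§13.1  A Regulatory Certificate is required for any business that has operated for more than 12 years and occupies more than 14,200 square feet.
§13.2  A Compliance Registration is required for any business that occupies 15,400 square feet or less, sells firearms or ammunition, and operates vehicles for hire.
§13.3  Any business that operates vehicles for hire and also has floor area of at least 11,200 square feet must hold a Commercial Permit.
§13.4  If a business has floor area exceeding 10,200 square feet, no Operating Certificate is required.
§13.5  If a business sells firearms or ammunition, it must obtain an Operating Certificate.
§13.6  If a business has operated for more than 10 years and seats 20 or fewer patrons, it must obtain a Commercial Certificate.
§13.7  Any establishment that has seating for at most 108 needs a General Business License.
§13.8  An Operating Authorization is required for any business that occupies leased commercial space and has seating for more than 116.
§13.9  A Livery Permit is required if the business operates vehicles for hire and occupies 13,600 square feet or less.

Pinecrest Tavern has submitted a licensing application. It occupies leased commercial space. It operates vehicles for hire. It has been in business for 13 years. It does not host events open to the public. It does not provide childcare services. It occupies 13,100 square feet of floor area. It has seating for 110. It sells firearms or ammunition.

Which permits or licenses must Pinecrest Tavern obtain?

§13.1 years in business 13 > 12; floor area 13,100 square feet ≤ 14,200 square feet → Regulatory Certificate not required.
§13.2 floor area 13,100 square feet ≤ 15,400 square feet; sells firearms or ammunition; operates vehicles for hire → Compliance Registration required.
§13.3 operates vehicles for hire; floor area 13,100 square feet ≥ 11,200 square feet → Commercial Permit required.
§13.4 floor area 13,100 square feet > 10,200 square feet → exempt from Operating Certificate.
§13.5 sells firearms or ammunition → Operating Certificate required.
§13.6 years in business 13 > 10; seating 110 > 20 → Commercial Certificate not required.
§13.7 seating 110 > 108 → General Business License not required.
§13.8 occupies leased commercial space; seating 110 ≤ 116 → Operating Authorization not required.
§13.9 operates vehicles for hire; floor area 13,100 square feet ≤ 13,600 square feet → Livery Permit required.

Commercial Permit, Compliance Registration, Livery Permit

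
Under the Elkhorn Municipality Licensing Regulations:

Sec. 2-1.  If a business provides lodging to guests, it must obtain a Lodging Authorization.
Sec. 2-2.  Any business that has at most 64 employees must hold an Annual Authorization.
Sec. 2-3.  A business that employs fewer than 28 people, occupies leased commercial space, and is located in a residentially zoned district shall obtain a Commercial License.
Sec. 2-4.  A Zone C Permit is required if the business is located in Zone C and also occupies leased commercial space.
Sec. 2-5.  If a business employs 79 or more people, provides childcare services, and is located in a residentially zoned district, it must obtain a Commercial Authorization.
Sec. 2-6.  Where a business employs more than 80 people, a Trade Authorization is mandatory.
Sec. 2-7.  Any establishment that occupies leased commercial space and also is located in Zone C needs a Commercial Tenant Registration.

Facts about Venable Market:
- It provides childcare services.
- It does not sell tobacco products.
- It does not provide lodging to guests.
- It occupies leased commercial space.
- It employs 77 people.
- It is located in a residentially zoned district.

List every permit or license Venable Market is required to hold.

Sec. 2-1. does not provide lodging to guests → Lodging Authorization not required.
Sec. 2-2. employees 77 > 64 → Annual Authorization not required.
Sec. 2-3. employees 77 ≥ 28; occupies leased commercial space; is located in a residentially zoned district → Commercial License not required.
Sec. 2-4. is located in a residentially zoned district (not: is located in Zone C); occupies leased commercial space → Zone C Permit not required.
Sec. 2-5. employees 77 < 79; provides childcare services; is located in a residentially zoned district → Commercial Authorization not required.
Sec. 2-6. employees 77 ≤ 80 → Trade Authorization not required.
Sec. 2-7. occupies leased commercial space; is located in a residentially zoned district (not: is located in Zone C) → Commercial Tenant Registration not required.

None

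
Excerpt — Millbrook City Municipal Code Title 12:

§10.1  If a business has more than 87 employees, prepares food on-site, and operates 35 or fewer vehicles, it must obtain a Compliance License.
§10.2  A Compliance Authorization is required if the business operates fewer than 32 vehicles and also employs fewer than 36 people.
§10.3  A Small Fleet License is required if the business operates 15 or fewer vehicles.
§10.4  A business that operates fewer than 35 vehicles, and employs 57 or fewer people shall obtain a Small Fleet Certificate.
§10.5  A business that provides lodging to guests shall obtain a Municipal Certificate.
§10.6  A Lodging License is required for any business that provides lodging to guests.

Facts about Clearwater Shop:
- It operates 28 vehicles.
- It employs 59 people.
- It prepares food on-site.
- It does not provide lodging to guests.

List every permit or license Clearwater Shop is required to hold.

None

§10.1 employees 59 ≤ 87; prepares food on-site; vehicles 28 ≤ 35 → Compliance License not required.
§10.2 vehicles 28 < 32; employees 59 ≥ 36 → Compliance Authorization not required.
§10.3 vehicles 28 > 15 → Small Fleet License not required.
§10.4 vehicles 28 < 35; employees 59 > 57 → Small Fleet Certificate not required.
§10.5 does not provide lodging to guests → Municipal Certificate not required.
§10.6 does not provide lodging to guests → Lodging License not required.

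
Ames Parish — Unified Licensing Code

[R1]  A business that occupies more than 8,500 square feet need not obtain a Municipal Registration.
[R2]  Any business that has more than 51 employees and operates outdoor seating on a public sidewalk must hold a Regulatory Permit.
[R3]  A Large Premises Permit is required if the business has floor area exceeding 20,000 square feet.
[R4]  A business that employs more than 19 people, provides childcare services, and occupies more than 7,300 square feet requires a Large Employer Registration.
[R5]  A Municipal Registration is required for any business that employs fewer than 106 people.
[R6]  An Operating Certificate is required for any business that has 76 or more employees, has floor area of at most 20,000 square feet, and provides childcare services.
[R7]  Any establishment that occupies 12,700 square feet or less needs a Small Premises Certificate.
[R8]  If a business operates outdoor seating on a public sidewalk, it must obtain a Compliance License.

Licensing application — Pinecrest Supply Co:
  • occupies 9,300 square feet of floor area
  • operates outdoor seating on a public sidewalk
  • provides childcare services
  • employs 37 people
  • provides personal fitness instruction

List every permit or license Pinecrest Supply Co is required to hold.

Compliance License, Large Employer Registration, Small Premises Certificate

[R1] floor area 9,300 square feet > 8,500 square feet → exempt from Municipal Registration.
[R2] employees 37 ≤ 51; operates outdoor seating on a public sidewalk → Regulatory Permit not required.
[R3] floor area 9,300 square feet ≤ 20,000 square feet → Large Premises Permit not required.
[R4] employees 37 > 19; provides childcare services; floor area 9,300 square feet > 7,300 square feet → Large Employer Registration required.
[R5] employees 37 < 106 → Municipal Registration required.
[R6] employees 37 < 76; floor area 9,300 square feet ≤ 20,000 square feet; provides childcare services → Operating Certificate not required.
[R7] floor area 9,300 square feet ≤ 12,700 square feet → Small Premises Certificate required.
[R8] operates outdoor seating on a public sidewalk → Compliance License required.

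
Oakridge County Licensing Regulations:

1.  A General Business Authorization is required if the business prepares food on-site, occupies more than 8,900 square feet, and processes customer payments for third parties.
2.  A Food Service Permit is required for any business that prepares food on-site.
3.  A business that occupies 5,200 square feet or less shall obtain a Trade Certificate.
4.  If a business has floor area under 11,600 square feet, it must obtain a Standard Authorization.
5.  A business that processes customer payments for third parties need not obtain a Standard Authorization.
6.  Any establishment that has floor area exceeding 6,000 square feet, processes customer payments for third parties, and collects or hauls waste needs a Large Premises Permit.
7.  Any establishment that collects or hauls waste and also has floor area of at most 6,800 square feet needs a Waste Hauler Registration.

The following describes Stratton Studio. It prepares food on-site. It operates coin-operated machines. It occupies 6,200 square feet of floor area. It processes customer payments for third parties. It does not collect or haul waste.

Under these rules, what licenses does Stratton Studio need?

1. prepares food on-site; floor area 6,200 square feet ≤ 8,900 square feet; processes customer payments for third parties → General Business Authorization not required.
2. prepares food on-site → Food Service Permit required.
3. floor area 6,200 square feet > 5,200 square feet → Trade Certificate not required.
4. floor area 6,200 square feet < 11,600 square feet → Standard Authorization required.
5. processes customer payments for third parties → exempt from Standard Authorization.
6. floor area 6,200 square feet > 6,000 square feet; processes customer payments for third parties; does not collect or haul waste → Large Premises Permit not required.
7. does not collect or haul waste; floor area 6,200 square feet ≤ 6,800 square feet → Waste Hauler Registration not required.

Food Service Permit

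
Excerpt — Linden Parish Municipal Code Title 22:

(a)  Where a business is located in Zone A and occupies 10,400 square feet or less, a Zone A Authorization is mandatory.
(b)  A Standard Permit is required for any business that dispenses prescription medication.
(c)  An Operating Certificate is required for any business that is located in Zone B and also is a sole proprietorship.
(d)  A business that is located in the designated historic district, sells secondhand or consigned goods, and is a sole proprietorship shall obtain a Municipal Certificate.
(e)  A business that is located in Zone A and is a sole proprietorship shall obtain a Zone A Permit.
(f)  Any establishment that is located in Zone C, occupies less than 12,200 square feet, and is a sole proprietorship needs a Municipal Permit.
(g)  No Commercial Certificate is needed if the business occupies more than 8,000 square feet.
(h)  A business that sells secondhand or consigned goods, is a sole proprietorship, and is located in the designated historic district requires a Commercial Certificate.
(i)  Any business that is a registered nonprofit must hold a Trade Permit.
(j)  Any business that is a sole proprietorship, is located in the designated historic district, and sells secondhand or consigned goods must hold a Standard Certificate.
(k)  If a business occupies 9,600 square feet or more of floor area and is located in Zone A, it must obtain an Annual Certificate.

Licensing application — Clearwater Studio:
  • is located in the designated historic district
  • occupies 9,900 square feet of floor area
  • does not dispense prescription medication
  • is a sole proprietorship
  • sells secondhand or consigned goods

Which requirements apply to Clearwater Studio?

Municipal Certificate, Standard Certificate

(a) is located in the designated historic district (not: is located in Zone A); floor area 9,900 square feet ≤ 10,400 square feet → Zone A Authorization not required.
(b) does not dispense prescription medication → Standard Permit not required.
(c) is located in the designated historic district (not: is located in Zone B); is a sole proprietorship → Operating Certificate not required.
(d) is located in the designated historic district; sells secondhand or consigned goods; is a sole proprietorship → Municipal Certificate required.
(e) is located in the designated historic district (not: is located in Zone A); is a sole proprietorship → Zone A Permit not required.
(f) is located in the designated historic district (not: is located in Zone C); floor area 9,900 square feet < 12,200 square feet; is a sole proprietorship → Municipal Permit not required.
(g) floor area 9,900 square feet > 8,000 square feet → exempt from Commercial Certificate.
(h) sells secondhand or consigned goods; is a sole proprietorship; is located in the designated historic district → Commercial Certificate required.
(i) is a sole proprietorship (not: is a registered nonprofit) → Trade Permit not required.
(j) is a sole proprietorship; is located in the designated historic district; sells secondhand or consigned goods → Standard Certificate required.
(k) floor area 9,900 square feet ≥ 9,600 square feet; is located in the designated historic district (not: is located in Zone A) → Annual Certificate not required.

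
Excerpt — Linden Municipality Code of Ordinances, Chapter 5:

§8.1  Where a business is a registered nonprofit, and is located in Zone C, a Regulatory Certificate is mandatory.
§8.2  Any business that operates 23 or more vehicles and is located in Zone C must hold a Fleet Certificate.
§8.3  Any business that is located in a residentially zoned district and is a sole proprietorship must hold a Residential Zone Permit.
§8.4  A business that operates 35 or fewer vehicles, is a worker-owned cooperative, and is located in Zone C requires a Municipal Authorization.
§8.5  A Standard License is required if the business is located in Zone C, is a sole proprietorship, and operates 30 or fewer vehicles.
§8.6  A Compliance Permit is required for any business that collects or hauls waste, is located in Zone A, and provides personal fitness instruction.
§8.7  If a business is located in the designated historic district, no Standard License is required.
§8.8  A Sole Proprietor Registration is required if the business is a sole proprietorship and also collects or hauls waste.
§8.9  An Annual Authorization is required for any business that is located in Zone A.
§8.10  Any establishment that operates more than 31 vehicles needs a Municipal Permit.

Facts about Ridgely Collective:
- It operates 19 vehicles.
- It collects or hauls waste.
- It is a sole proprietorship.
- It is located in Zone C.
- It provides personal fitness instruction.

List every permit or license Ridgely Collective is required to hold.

Sole Proprietor Registration, Standard License

§8.1 is a sole proprietorship (not: is a registered nonprofit); is located in Zone C → Regulatory Certificate not required.
§8.2 vehicles 19 < 23; is located in Zone C → Fleet Certificate not required.
§8.3 is located in Zone C (not: is located in a residentially zoned district); is a sole proprietorship → Residential Zone Permit not required.
§8.4 vehicles 19 ≤ 35; is a sole proprietorship (not: is a worker-owned cooperative); is located in Zone C → Municipal Authorization not required.
§8.5 is located in Zone C; is a sole proprietorship; vehicles 19 ≤ 30 → Standard License required.
§8.6 collects or hauls waste; is located in Zone C (not: is located in Zone A); provides personal fitness instruction → Compliance Permit not required.
§8.7 is located in Zone C (not: is located in the designated historic district) → Standard License exemption does not apply.
§8.8 is a sole proprietorship; collects or hauls waste → Sole Proprietor Registration required.
§8.9 is located in Zone C (not: is located in Zone A) → Annual Authorization not required.
§8.10 vehicles 19 ≤ 31 → Municipal Permit not required.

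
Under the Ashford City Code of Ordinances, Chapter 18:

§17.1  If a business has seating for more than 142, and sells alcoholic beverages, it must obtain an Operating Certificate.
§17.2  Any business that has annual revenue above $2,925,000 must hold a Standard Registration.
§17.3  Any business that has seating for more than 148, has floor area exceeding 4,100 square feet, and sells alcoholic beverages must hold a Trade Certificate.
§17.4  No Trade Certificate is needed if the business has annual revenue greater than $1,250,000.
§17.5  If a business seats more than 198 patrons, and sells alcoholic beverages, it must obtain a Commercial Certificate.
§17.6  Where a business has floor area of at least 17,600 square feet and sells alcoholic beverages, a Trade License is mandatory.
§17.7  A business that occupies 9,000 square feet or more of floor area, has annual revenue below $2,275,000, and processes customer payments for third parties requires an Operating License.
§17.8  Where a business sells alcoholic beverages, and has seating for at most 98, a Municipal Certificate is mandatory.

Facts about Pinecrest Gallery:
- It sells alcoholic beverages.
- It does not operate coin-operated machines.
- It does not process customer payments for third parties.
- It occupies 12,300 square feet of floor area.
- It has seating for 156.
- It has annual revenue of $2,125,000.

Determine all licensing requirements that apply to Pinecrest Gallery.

§17.1 seating 156 > 142; sells alcoholic beverages → Operating Certificate required.
§17.2 revenue $2,125,000 ≤ $2,925,000 → Standard Registration not required.
§17.3 seating 156 > 148; floor area 12,300 square feet > 4,100 square feet; sells alcoholic beverages → Trade Certificate required.
§17.4 revenue $2,125,000 > $1,250,000 → exempt from Trade Certificate.
§17.5 seating 156 ≤ 198; sells alcoholic beverages → Commercial Certificate not required.
§17.6 floor area 12,300 square feet < 17,600 square feet; sells alcoholic beverages → Trade License not required.
§17.7 floor area 12,300 square feet ≥ 9,000 square feet; revenue $2,125,000 < $2,275,000; does not process customer payments for third parties → Operating License not required.
§17.8 sells alcoholic beverages; seating 156 > 98 → Municipal Certificate not required.

Operating Certificate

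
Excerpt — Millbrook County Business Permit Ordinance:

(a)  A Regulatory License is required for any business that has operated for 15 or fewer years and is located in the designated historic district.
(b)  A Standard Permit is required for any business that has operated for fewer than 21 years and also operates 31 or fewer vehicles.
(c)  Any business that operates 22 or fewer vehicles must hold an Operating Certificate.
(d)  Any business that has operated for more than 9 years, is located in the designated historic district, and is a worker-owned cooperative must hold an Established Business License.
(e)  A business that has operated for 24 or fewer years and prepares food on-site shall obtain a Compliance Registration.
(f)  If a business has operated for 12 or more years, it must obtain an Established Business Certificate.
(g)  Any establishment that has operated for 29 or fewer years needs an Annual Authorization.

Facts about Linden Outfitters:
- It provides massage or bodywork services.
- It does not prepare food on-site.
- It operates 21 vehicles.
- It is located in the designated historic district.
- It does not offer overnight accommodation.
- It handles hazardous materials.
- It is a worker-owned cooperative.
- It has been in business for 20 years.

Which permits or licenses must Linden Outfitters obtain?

(a) years in business 20 > 15; is located in the designated historic district → Regulatory License not required.
(b) years in business 20 < 21; vehicles 21 ≤ 31 → Standard Permit required.
(c) vehicles 21 ≤ 22 → Operating Certificate required.
(d) years in business 20 > 9; is located in the designated historic district; is a worker-owned cooperative → Established Business License required.
(e) years in business 20 ≤ 24; does not prepare food on-site → Compliance Registration not required.
(f) years in business 20 ≥ 12 → Established Business Certificate required.
(g) years in business 20 ≤ 29 → Annual Authorization required.

Annual Authorization, Established Business Certificate, Established Business License, Operating Certificate, Standard Permit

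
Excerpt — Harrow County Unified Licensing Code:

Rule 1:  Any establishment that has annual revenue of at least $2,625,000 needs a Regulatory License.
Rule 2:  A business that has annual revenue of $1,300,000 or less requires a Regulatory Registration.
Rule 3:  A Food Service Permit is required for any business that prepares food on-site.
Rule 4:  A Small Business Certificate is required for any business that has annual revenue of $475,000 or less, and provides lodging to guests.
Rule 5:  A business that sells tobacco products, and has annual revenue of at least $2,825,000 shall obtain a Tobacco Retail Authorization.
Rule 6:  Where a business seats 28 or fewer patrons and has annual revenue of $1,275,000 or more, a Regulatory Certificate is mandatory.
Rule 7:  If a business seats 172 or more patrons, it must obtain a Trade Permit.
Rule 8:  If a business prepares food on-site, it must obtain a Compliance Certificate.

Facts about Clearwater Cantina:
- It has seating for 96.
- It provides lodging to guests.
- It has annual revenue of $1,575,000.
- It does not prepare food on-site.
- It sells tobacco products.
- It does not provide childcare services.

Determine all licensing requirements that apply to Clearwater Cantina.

Rule 1: revenue $1,575,000 < $2,625,000 → Regulatory License not required.
Rule 2: revenue $1,575,000 > $1,300,000 → Regulatory Registration not required.
Rule 3: does not prepare food on-site → Food Service Permit not required.
Rule 4: revenue $1,575,000 > $475,000; provides lodging to guests → Small Business Certificate not required.
Rule 5: sells tobacco products; revenue $1,575,000 < $2,825,000 → Tobacco Retail Authorization not required.
Rule 6: seating 96 > 28; revenue $1,575,000 ≥ $1,275,000 → Regulatory Certificate not required.
Rule 7: seating 96 < 172 → Trade Permit not required.
Rule 8: does not prepare food on-site → Compliance Certificate not required.

None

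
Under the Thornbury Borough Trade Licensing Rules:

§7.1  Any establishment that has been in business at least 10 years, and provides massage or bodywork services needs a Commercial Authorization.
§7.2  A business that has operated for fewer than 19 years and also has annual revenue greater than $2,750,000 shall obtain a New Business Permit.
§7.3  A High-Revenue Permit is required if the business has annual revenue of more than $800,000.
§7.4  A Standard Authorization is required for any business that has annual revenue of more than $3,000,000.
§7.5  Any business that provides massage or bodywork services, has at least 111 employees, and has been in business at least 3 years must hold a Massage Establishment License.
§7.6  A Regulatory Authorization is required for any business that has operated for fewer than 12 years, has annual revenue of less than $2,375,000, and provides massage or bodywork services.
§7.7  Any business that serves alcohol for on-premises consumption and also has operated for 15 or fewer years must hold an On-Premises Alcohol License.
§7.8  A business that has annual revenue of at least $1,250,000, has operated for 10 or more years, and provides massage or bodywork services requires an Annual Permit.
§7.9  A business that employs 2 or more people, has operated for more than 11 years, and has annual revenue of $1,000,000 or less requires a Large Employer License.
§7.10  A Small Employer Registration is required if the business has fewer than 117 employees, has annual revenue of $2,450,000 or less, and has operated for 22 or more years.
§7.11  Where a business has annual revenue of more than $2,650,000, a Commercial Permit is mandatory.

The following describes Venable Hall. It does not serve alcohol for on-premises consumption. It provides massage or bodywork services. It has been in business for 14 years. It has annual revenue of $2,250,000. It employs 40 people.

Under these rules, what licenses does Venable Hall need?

Annual Permit, Commercial Authorization, High-Revenue Permit

§7.1 years in business 14 ≥ 10; provides massage or bodywork services → Commercial Authorization required.
§7.2 years in business 14 < 19; revenue $2,250,000 ≤ $2,750,000 → New Business Permit not required.
§7.3 revenue $2,250,000 > $800,000 → High-Revenue Permit required.
§7.4 revenue $2,250,000 ≤ $3,000,000 → Standard Authorization not required.
§7.5 provides massage or bodywork services; employees 40 < 111; years in business 14 ≥ 3 → Massage Establishment License not required.
§7.6 years in business 14 ≥ 12; revenue $2,250,000 < $2,375,000; provides massage or bodywork services → Regulatory Authorization not required.
§7.7 does not serve alcohol for on-premises consumption; years in business 14 ≤ 15 → On-Premises Alcohol License not required.
§7.8 revenue $2,250,000 ≥ $1,250,000; years in business 14 ≥ 10; provides massage or bodywork services → Annual Permit required.
§7.9 employees 40 ≥ 2; years in business 14 > 11; revenue $2,250,000 > $1,000,000 → Large Employer License not required.
§7.10 employees 40 < 117; revenue $2,250,000 ≤ $2,450,000; years in business 14 < 22 → Small Employer Registration not required.
§7.11 revenue $2,250,000 ≤ $2,650,000 → Commercial Permit not required.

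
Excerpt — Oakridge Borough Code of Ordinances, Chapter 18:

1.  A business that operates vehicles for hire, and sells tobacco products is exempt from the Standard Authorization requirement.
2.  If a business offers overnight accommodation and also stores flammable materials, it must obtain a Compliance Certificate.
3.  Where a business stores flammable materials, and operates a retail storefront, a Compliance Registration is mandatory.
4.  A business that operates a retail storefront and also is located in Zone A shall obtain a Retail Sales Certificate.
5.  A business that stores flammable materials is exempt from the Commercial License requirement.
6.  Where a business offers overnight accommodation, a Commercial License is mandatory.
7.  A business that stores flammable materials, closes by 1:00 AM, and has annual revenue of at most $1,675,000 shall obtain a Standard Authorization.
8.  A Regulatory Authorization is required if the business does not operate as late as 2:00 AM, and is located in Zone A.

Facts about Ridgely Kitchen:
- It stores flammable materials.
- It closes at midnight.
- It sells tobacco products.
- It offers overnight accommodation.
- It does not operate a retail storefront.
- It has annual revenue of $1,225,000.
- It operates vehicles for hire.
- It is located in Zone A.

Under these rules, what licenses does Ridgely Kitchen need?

1. operates vehicles for hire; sells tobacco products → exempt from Standard Authorization.
2. offers overnight accommodation; stores flammable materials → Compliance Certificate required.
3. stores flammable materials; does not operate a retail storefront → Compliance Registration not required.
4. does not operate a retail storefront; is located in Zone A → Retail Sales Certificate not required.
5. stores flammable materials → exempt from Commercial License.
6. offers overnight accommodation → Commercial License required.
7. stores flammable materials; closes midnight, at/before 1:00 AM; revenue $1,225,000 ≤ $1,675,000 → Standard Authorization required.
8. closes midnight, at/before 2:00 AM; is located in Zone A → Regulatory Authorization required.

Compliance Certificate, Regulatory Authorization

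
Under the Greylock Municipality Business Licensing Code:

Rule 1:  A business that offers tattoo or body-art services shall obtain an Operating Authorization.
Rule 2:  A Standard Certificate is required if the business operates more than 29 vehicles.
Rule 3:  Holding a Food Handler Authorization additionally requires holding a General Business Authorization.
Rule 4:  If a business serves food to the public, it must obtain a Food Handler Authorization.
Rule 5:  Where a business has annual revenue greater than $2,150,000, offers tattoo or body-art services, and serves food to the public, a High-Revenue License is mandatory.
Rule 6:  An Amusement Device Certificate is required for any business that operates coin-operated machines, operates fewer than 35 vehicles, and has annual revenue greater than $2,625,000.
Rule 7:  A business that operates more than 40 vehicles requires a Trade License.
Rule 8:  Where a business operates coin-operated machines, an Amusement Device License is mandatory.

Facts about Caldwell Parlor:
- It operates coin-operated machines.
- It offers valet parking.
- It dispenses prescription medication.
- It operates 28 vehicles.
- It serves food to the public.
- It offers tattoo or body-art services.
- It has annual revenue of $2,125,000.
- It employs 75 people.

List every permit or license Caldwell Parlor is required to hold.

Amusement Device License, Food Handler Authorization, General Business Authorization, Operating Authorization

Rule 1: offers tattoo or body-art services → Operating Authorization required.
Rule 2: vehicles 28 ≤ 29 → Standard Certificate not required.
Rule 3: Food Handler Authorization is required → General Business Authorization also required.
Rule 4: serves food to the public → Food Handler Authorization required.
Rule 5: revenue $2,125,000 ≤ $2,150,000; offers tattoo or body-art services; serves food to the public → High-Revenue License not required.
Rule 6: operates coin-operated machines; vehicles 28 < 35; revenue $2,125,000 ≤ $2,625,000 → Amusement Device Certificate not required.
Rule 7: vehicles 28 ≤ 40 → Trade License not required.
Rule 8: operates coin-operated machines → Amusement Device License required.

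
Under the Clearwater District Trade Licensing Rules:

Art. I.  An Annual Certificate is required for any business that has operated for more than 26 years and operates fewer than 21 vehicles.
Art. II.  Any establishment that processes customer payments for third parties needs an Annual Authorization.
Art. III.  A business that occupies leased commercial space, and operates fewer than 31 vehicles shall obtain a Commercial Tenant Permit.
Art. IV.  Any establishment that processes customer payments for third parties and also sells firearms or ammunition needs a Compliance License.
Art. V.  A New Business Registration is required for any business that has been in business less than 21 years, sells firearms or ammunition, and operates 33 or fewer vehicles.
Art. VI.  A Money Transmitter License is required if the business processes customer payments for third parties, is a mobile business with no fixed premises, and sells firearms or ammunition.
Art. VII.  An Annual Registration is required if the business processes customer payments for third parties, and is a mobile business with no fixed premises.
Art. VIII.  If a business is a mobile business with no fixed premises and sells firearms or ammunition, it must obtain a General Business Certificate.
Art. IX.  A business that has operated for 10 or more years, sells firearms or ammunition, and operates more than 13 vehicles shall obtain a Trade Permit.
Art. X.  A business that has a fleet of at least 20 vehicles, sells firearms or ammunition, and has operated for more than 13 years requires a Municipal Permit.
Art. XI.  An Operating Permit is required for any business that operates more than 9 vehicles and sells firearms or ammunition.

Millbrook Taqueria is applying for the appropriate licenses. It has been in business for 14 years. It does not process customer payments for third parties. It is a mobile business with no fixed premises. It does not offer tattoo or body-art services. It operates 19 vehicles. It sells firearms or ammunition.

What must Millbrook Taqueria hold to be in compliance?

General Business Certificate, New Business Registration, Operating Permit, Trade Permit

Art. I. years in business 14 ≤ 26; vehicles 19 < 21 → Annual Certificate not required.
Art. II. does not process customer payments for third parties → Annual Authorization not required.
Art. III. is a mobile business with no fixed premises (not: occupies leased commercial space); vehicles 19 < 31 → Commercial Tenant Permit not required.
Art. IV. does not process customer payments for third parties; sells firearms or ammunition → Compliance License not required.
Art. V. years in business 14 < 21; sells firearms or ammunition; vehicles 19 ≤ 33 → New Business Registration required.
Art. VI. does not process customer payments for third parties; is a mobile business with no fixed premises; sells firearms or ammunition → Money Transmitter License not required.
Art. VII. does not process customer payments for third parties; is a mobile business with no fixed premises → Annual Registration not required.
Art. VIII. is a mobile business with no fixed premises; sells firearms or ammunition → General Business Certificate required.
Art. IX. years in business 14 ≥ 10; sells firearms or ammunition; vehicles 19 > 13 → Trade Permit required.
Art. X. vehicles 19 < 20; sells firearms or ammunition; years in business 14 > 13 → Municipal Permit not required.
Art. XI. vehicles 19 > 9; sells firearms or ammunition → Operating Permit required.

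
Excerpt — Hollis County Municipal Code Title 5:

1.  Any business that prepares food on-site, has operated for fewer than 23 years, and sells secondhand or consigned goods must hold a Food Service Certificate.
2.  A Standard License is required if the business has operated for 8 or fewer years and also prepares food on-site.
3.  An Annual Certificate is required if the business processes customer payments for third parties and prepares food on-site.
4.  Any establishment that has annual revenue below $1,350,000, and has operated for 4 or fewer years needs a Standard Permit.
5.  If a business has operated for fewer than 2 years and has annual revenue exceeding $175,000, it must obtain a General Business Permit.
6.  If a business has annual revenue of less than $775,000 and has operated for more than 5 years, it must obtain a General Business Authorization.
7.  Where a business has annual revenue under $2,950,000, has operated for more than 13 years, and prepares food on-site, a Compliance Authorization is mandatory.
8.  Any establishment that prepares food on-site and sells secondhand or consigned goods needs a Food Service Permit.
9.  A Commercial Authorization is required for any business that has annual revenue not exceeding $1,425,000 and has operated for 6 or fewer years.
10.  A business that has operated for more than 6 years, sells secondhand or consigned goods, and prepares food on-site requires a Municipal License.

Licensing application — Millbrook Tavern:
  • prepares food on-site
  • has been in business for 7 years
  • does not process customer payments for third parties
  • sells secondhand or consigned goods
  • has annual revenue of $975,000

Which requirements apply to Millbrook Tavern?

Food Service Certificate, Food Service Permit, Municipal License, Standard License

1. prepares food on-site; years in business 7 < 23; sells secondhand or consigned goods → Food Service Certificate required.
2. years in business 7 ≤ 8; prepares food on-site → Standard License required.
3. does not process customer payments for third parties; prepares food on-site → Annual Certificate not required.
4. revenue $975,000 < $1,350,000; years in business 7 > 4 → Standard Permit not required.
5. years in business 7 ≥ 2; revenue $975,000 > $175,000 → General Business Permit not required.
6. revenue $975,000 ≥ $775,000; years in business 7 > 5 → General Business Authorization not required.
7. revenue $975,000 < $2,950,000; years in business 7 ≤ 13; prepares food on-site → Compliance Authorization not required.
8. prepares food on-site; sells secondhand or consigned goods → Food Service Permit required.
9. revenue $975,000 ≤ $1,425,000; years in business 7 > 6 → Commercial Authorization not required.
10. years in business 7 > 6; sells secondhand or consigned goods; prepares food on-site → Municipal License required.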